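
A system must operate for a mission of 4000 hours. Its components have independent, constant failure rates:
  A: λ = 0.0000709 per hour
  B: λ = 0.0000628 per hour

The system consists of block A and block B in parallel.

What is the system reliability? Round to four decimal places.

0.9451

R(A) = exp(−0.0000709 × 4000) = 0.753068
R(B) = exp(−0.0000628 × 4000) = 0.777867
Parallel (A and B): 1 − (1 − 0.753068)(1 − 0.777867) = 0.9451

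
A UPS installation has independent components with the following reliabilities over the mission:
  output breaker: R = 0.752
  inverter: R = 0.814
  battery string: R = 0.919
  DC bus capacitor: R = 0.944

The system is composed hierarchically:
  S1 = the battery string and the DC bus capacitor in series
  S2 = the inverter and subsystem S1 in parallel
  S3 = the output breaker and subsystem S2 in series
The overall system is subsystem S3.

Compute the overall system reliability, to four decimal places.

0.7335

Series (battery string and DC bus capacitor): 0.919000 × 0.944000 = 0.867536
Parallel (inverter and [0.867536]): 1 − (1 − 0.814000)(1 − 0.867536) = 0.975362
Series (output breaker and [0.975362]): 0.752000 × 0.975362 = 0.7335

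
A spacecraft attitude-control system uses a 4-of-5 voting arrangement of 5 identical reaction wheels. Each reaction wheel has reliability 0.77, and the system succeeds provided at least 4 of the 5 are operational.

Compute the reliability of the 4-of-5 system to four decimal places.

0.6749

R = Σ_{i=4}^{5} C(5,i) p^i (1−p)^{5−i} with p = 0.77
C(5,4)·0.77^4·0.23^1 = 0.404260
C(5,5)·0.77^5·0.23^0 = 0.270678
Sum = 0.6749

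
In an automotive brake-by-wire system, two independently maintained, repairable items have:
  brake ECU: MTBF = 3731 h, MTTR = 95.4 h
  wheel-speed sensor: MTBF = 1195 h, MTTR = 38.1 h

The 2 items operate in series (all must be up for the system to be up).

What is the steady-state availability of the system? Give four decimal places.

A(brake ECU) = MTBF/(MTBF+MTTR) = 3731/(3731+95.4) = 0.975068
A(wheel-speed sensor) = MTBF/(MTBF+MTTR) = 1195/(1195+38.1) = 0.969102
Series availability: 0.975068 × 0.969102 = 0.9449

0.9449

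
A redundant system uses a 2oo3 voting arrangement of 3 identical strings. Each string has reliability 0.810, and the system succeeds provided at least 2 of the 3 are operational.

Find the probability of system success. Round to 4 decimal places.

R = Σ_{i=2}^{3} C(3,i) p^i (1−p)^{3−i} with p = 0.810
C(3,2)·0.810^2·0.190^1 = 0.373977
C(3,3)·0.810^3·0.190^0 = 0.531441
Sum = 0.9054

0.9054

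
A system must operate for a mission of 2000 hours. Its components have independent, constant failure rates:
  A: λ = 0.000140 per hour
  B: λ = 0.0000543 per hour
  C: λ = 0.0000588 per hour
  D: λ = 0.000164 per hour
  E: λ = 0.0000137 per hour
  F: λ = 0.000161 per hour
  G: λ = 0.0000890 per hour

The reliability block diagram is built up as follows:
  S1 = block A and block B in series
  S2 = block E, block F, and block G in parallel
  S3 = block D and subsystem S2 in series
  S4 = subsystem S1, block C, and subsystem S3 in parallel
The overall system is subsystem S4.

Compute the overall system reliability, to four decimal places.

R(A) = exp(−0.000140 × 2000) = 0.755784
R(B) = exp(−0.0000543 × 2000) = 0.897089
R(C) = exp(−0.0000588 × 2000) = 0.889052
R(D) = exp(−0.000164 × 2000) = 0.720363
R(E) = exp(−0.0000137 × 2000) = 0.972972
R(F) = exp(−0.000161 × 2000) = 0.724698
R(G) = exp(−0.0000890 × 2000) = 0.836942
Series (A and B): 0.755784 × 0.897089 = 0.678006
Parallel (E, F, and G): 1 − (1 − 0.972972)(1 − 0.724698)(1 − 0.836942) = 0.998787
Series (D and [0.998787]): 0.720363 × 0.998787 = 0.719489
Parallel ([0.678006], C, and [0.719489]): 1 − (1 − 0.678006)(1 − 0.889052)(1 − 0.719489) = 0.9900

0.9900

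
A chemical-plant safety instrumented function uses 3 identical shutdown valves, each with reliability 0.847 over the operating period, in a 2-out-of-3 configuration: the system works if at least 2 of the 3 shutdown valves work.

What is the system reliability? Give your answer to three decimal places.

0.937

R = Σ_{i=2}^{3} C(3,i) p^i (1−p)^{3−i} with p = 0.847
C(3,2)·0.847^2·0.153^1 = 0.32929
C(3,3)·0.847^3·0.153^0 = 0.60765
Sum = 0.937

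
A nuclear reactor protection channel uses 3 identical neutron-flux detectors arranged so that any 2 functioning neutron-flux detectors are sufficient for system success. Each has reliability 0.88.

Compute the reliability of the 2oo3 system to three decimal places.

0.960

R = Σ_{i=2}^{3} C(3,i) p^i (1−p)^{3−i} with p = 0.88
C(3,2)·0.88^2·0.12^1 = 0.27878
C(3,3)·0.88^3·0.12^0 = 0.68147
Sum = 0.960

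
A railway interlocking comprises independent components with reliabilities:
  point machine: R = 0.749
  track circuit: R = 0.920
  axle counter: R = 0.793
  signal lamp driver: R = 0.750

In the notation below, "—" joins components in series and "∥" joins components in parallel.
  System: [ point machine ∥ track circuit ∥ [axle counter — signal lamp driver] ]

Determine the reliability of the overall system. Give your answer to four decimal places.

0.9919

Series (axle counter and signal lamp driver): 0.793000 × 0.750000 = 0.594750
Parallel (point machine, track circuit, and [0.594750]): 1 − (1 − 0.749000)(1 − 0.920000)(1 − 0.594750) = 0.9919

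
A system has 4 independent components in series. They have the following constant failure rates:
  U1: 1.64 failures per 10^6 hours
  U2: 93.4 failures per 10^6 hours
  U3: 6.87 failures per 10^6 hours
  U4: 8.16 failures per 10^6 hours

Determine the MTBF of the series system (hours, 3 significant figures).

9090

Series of exponential components: λ_sys = Σ λ_i
λ_sys = 0.00000164 + 0.0000934 + 0.00000687 + 0.00000816 = 1.1007e-04 /h
MTBF = 1 / λ_sys = 9090 h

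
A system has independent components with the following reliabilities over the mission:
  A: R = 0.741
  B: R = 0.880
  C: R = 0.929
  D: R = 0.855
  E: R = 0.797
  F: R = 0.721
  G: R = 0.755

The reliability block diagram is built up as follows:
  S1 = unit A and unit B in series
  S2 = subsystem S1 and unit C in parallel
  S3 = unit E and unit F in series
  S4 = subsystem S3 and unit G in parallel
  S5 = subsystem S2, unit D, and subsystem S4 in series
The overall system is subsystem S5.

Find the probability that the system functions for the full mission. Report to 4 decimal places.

Series (A and B): 0.741000 × 0.880000 = 0.652080
Parallel ([0.652080] and C): 1 − (1 − 0.652080)(1 − 0.929000) = 0.975298
Series (E and F): 0.797000 × 0.721000 = 0.574637
Parallel ([0.574637] and G): 1 − (1 − 0.574637)(1 − 0.755000) = 0.895786
Series ([0.975298], D, and [0.895786]): 0.975298 × 0.855000 × 0.895786 = 0.7470

0.7470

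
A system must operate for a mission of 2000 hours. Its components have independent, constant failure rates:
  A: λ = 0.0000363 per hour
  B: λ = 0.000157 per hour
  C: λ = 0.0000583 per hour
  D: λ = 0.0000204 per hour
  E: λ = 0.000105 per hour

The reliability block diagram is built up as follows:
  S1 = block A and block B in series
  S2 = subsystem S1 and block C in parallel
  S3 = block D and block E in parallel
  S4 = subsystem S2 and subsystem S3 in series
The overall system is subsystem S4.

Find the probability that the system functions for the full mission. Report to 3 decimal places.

R(A) = exp(−0.0000363 × 2000) = 0.92997
R(B) = exp(−0.000157 × 2000) = 0.73052
R(C) = exp(−0.0000583 × 2000) = 0.88994
R(D) = exp(−0.0000204 × 2000) = 0.96002
R(E) = exp(−0.000105 × 2000) = 0.81058
Series (A and B): 0.92997 × 0.73052 = 0.67936
Parallel ([0.67936] and C): 1 − (1 − 0.67936)(1 − 0.88994) = 0.96471
Parallel (D and E): 1 − (1 − 0.96002)(1 − 0.81058) = 0.99243
Series ([0.96471] and [0.99243]): 0.96471 × 0.99243 = 0.957

0.957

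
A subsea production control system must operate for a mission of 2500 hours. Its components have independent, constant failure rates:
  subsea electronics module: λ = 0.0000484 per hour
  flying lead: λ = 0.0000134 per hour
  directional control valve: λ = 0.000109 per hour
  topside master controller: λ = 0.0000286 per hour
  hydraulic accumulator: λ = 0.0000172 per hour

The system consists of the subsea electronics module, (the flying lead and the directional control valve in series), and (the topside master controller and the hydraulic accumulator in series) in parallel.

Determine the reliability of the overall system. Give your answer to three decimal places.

R(subsea electronics module) = exp(−0.0000484 × 2500) = 0.88603
R(flying lead) = exp(−0.0000134 × 2500) = 0.96705
R(directional control valve) = exp(−0.000109 × 2500) = 0.76147
R(topside master controller) = exp(−0.0000286 × 2500) = 0.93100
R(hydraulic accumulator) = exp(−0.0000172 × 2500) = 0.95791
Series (flying lead and directional control valve): 0.96705 × 0.76147 = 0.73638
Series (topside master controller and hydraulic accumulator): 0.93100 × 0.95791 = 0.89181
Parallel (subsea electronics module, [0.73638], and [0.89181]): 1 − (1 − 0.88603)(1 − 0.73638)(1 − 0.89181) = 0.997

0.997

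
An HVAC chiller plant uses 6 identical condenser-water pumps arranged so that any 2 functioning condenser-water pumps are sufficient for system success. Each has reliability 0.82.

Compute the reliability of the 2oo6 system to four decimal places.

0.9990

R = Σ_{i=2}^{6} C(6,i) p^i (1−p)^{6−i} with p = 0.82
C(6,2)·0.82^2·0.18^4 = 0.010588
C(6,3)·0.82^3·0.18^3 = 0.064312
C(6,4)·0.82^4·0.18^2 = 0.219731
C(6,5)·0.82^5·0.18^1 = 0.400399
C(6,6)·0.82^6·0.18^0 = 0.304007
Sum = 0.9990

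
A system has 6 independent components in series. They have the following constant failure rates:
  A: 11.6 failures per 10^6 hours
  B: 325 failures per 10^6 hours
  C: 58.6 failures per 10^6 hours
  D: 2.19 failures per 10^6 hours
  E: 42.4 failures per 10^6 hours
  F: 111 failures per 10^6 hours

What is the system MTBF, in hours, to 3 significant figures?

Series of exponential components: λ_sys = Σ λ_i
λ_sys = 0.0000116 + 0.000325 + 0.0000586 + 0.00000219 + 0.0000424 + 0.000111 = 5.5079e-04 /h
MTBF = 1 / λ_sys = 1820 h

1820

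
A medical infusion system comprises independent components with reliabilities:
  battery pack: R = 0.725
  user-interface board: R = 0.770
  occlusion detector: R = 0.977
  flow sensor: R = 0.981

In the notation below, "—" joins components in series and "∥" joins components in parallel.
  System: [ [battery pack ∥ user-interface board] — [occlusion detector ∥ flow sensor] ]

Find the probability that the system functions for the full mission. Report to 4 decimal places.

0.9363

Parallel (battery pack and user-interface board): 1 − (1 − 0.725000)(1 − 0.770000) = 0.936750
Parallel (occlusion detector and flow sensor): 1 − (1 − 0.977000)(1 − 0.981000) = 0.999563
Series ([0.936750] and [0.999563]): 0.936750 × 0.999563 = 0.9363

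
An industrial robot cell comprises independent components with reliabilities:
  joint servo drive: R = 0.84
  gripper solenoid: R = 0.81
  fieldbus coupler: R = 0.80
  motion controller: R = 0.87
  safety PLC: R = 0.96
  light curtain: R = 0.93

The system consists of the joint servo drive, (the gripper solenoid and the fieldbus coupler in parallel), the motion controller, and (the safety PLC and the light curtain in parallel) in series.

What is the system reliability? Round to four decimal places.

0.7011

Parallel (gripper solenoid and fieldbus coupler): 1 − (1 − 0.810000)(1 − 0.800000) = 0.962000
Parallel (safety PLC and light curtain): 1 − (1 − 0.960000)(1 − 0.930000) = 0.997200
Series (joint servo drive, [0.962000], motion controller, and [0.997200]): 0.840000 × 0.962000 × 0.870000 × 0.997200 = 0.7011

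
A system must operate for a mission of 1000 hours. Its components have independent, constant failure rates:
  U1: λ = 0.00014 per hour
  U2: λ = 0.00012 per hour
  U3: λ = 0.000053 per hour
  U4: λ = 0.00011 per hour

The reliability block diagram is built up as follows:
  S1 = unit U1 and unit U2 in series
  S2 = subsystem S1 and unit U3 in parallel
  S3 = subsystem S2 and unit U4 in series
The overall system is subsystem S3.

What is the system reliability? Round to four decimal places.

R(U1) = exp(−0.00014 × 1000) = 0.869358
R(U2) = exp(−0.00012 × 1000) = 0.886920
R(U3) = exp(−0.000053 × 1000) = 0.948380
R(U4) = exp(−0.00011 × 1000) = 0.895834
Series (U1 and U2): 0.869358 × 0.886920 = 0.771051
Parallel ([0.771051] and U3): 1 − (1 − 0.771051)(1 − 0.948380) = 0.988182
Series ([0.988182] and U4): 0.988182 × 0.895834 = 0.8852

0.8852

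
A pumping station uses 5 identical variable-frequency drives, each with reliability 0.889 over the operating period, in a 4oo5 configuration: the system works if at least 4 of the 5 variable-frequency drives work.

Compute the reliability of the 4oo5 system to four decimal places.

R = Σ_{i=4}^{5} C(5,i) p^i (1−p)^{5−i} with p = 0.889
C(5,4)·0.889^4·0.111^1 = 0.346657
C(5,5)·0.889^5·0.111^0 = 0.555276
Sum = 0.9019

0.9019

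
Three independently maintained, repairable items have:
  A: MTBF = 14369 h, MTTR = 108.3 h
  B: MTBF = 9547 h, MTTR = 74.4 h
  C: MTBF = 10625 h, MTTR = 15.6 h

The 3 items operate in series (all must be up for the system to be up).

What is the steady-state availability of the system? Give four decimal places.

A(A) = MTBF/(MTBF+MTTR) = 14369/(14369+108.3) = 0.992519
A(B) = MTBF/(MTBF+MTTR) = 9547/(9547+74.4) = 0.992267
A(C) = MTBF/(MTBF+MTTR) = 10625/(10625+15.6) = 0.998534
Series availability: 0.992519 × 0.992267 × 0.998534 = 0.9834

0.9834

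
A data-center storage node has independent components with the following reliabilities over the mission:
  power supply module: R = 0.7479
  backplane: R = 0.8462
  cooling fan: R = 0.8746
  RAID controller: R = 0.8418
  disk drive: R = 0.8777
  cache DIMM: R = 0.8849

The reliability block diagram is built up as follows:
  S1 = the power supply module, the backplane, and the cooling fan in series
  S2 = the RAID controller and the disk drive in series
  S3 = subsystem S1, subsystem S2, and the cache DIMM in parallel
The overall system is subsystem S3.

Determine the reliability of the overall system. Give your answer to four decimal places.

0.9866

Series (power supply module, backplane, and cooling fan): 0.747900 × 0.846200 × 0.874600 = 0.553511
Series (RAID controller and disk drive): 0.841800 × 0.877700 = 0.738848
Parallel ([0.553511], [0.738848], and cache DIMM): 1 − (1 − 0.553511)(1 − 0.738848)(1 − 0.884900) = 0.9866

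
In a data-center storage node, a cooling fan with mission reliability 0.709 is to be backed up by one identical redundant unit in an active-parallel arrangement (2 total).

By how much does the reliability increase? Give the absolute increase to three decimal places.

R_before = 0.709
R_after = 1 − (1 − 0.709)^2 = 0.915
ΔR = 0.915 − 0.709 = 0.206

0.206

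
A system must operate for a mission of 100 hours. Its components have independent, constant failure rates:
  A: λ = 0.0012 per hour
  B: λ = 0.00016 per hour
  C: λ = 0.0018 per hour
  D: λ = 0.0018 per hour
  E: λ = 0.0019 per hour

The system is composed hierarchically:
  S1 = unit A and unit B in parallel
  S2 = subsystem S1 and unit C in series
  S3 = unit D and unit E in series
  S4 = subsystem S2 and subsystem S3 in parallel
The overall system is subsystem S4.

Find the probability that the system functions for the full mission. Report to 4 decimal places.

0.9486

R(A) = exp(−0.0012 × 100) = 0.886920
R(B) = exp(−0.00016 × 100) = 0.984127
R(C) = exp(−0.0018 × 100) = 0.835270
R(D) = exp(−0.0018 × 100) = 0.835270
R(E) = exp(−0.0019 × 100) = 0.826959
Parallel (A and B): 1 − (1 − 0.886920)(1 − 0.984127) = 0.998205
Series ([0.998205] and C): 0.998205 × 0.835270 = 0.833771
Series (D and E): 0.835270 × 0.826959 = 0.690734
Parallel ([0.833771] and [0.690734]): 1 − (1 − 0.833771)(1 − 0.690734) = 0.9486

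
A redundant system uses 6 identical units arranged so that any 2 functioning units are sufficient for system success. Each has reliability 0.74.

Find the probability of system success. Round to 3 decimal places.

0.994

R = Σ_{i=2}^{6} C(6,i) p^i (1−p)^{6−i} with p = 0.74
C(6,2)·0.74^2·0.26^4 = 0.03754
C(6,3)·0.74^3·0.26^3 = 0.14244
C(6,4)·0.74^4·0.26^2 = 0.30406
C(6,5)·0.74^5·0.26^1 = 0.34617
C(6,6)·0.74^6·0.26^0 = 0.16421
Sum = 0.994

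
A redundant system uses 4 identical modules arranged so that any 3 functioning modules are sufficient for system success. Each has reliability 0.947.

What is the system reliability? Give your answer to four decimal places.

0.9843

R = Σ_{i=3}^{4} C(4,i) p^i (1−p)^{4−i} with p = 0.947
C(4,3)·0.947^3·0.053^1 = 0.180047
C(4,4)·0.947^4·0.053^0 = 0.804266
Sum = 0.9843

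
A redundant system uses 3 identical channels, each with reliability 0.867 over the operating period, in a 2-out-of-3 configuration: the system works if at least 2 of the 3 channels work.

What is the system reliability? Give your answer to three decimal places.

0.952

R = Σ_{i=2}^{3} C(3,i) p^i (1−p)^{3−i} with p = 0.867
C(3,2)·0.867^2·0.133^1 = 0.29992
C(3,3)·0.867^3·0.133^0 = 0.65171
Sum = 0.952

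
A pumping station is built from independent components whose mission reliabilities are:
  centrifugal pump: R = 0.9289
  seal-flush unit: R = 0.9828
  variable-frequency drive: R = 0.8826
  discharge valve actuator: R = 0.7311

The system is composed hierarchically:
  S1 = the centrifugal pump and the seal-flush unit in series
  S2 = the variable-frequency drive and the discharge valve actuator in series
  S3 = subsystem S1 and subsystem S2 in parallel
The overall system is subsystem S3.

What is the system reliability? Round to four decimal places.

Series (centrifugal pump and seal-flush unit): 0.928900 × 0.982800 = 0.912923
Series (variable-frequency drive and discharge valve actuator): 0.882600 × 0.731100 = 0.645269
Parallel ([0.912923] and [0.645269]): 1 − (1 − 0.912923)(1 − 0.645269) = 0.9691

0.9691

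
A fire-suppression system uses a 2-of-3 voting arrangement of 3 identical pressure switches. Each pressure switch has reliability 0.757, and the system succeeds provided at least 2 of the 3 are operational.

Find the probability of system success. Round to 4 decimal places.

0.8516

R = Σ_{i=2}^{3} C(3,i) p^i (1−p)^{3−i} with p = 0.757
C(3,2)·0.757^2·0.243^1 = 0.417753
C(3,3)·0.757^3·0.243^0 = 0.433798
Sum = 0.8516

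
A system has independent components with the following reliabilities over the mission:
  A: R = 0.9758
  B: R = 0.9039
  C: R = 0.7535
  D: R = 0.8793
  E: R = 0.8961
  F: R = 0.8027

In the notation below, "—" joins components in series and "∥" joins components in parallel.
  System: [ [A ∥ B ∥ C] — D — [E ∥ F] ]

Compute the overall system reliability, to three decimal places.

0.861

Parallel (A, B, and C): 1 − (1 − 0.97580)(1 − 0.90390)(1 − 0.75350) = 0.99943
Parallel (E and F): 1 − (1 − 0.89610)(1 − 0.80270) = 0.97950
Series ([0.99943], D, and [0.97950]): 0.99943 × 0.87930 × 0.97950 = 0.861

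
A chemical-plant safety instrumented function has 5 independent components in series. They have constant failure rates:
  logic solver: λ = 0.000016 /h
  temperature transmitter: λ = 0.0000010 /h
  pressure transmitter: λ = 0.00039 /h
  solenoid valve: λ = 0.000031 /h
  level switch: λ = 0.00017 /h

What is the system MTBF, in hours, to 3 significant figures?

1640

Series of exponential components: λ_sys = Σ λ_i
λ_sys = 0.000016 + 0.0000010 + 0.00039 + 0.000031 + 0.00017 = 6.0800e-04 /h
MTBF = 1 / λ_sys = 1640 h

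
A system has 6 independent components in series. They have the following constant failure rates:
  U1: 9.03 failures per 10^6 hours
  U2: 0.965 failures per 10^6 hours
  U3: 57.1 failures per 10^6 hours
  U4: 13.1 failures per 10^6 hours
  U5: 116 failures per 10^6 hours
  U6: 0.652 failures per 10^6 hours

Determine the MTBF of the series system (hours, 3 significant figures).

Series of exponential components: λ_sys = Σ λ_i
λ_sys = 0.00000903 + 0.000000965 + 0.0000571 + 0.0000131 + 0.000116 + 0.000000652 = 1.9685e-04 /h
MTBF = 1 / λ_sys = 5080 h

5080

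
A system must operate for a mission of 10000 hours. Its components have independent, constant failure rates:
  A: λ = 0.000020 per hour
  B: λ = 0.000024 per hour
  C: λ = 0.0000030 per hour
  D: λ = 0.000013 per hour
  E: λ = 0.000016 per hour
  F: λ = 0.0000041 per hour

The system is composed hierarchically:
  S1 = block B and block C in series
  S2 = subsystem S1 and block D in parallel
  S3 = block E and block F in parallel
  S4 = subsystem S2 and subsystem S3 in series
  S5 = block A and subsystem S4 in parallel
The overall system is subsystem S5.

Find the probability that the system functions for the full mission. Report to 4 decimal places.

R(A) = exp(−0.000020 × 10000) = 0.818731
R(B) = exp(−0.000024 × 10000) = 0.786628
R(C) = exp(−0.0000030 × 10000) = 0.970446
R(D) = exp(−0.000013 × 10000) = 0.878095
R(E) = exp(−0.000016 × 10000) = 0.852144
R(F) = exp(−0.0000041 × 10000) = 0.959829
Series (B and C): 0.786628 × 0.970446 = 0.763380
Parallel ([0.763380] and D): 1 − (1 − 0.763380)(1 − 0.878095) = 0.971155
Parallel (E and F): 1 − (1 − 0.852144)(1 − 0.959829) = 0.994060
Series ([0.971155] and [0.994060]): 0.971155 × 0.994060 = 0.965386
Parallel (A and [0.965386]): 1 − (1 − 0.818731)(1 − 0.965386) = 0.9937

0.9937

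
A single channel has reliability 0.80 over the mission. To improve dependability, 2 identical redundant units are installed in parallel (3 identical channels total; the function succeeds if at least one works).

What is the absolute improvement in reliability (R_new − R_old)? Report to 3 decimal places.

R_before = 0.80
R_after = 1 − (1 − 0.80)^3 = 0.992
ΔR = 0.992 − 0.80 = 0.192

0.192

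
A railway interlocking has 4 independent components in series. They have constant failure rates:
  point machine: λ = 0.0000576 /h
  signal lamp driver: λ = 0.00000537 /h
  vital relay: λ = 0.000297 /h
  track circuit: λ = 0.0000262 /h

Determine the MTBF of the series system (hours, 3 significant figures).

2590

Series of exponential components: λ_sys = Σ λ_i
λ_sys = 0.0000576 + 0.00000537 + 0.000297 + 0.0000262 = 3.8617e-04 /h
MTBF = 1 / λ_sys = 2590 h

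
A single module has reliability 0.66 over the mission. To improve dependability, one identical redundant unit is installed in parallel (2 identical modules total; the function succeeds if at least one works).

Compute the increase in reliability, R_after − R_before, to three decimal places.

R_before = 0.66
R_after = 1 − (1 − 0.66)^2 = 0.884
ΔR = 0.884 − 0.66 = 0.224

0.224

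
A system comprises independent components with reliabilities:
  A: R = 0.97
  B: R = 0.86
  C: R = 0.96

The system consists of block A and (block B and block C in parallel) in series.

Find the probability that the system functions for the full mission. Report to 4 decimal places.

0.9646

Parallel (B and C): 1 − (1 − 0.860000)(1 − 0.960000) = 0.994400
Series (A and [0.994400]): 0.970000 × 0.994400 = 0.9646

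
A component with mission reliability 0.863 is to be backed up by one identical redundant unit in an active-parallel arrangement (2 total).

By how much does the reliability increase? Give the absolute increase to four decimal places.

0.1182

R_before = 0.863
R_after = 1 − (1 − 0.863)^2 = 0.9812
ΔR = 0.9812 − 0.863 = 0.1182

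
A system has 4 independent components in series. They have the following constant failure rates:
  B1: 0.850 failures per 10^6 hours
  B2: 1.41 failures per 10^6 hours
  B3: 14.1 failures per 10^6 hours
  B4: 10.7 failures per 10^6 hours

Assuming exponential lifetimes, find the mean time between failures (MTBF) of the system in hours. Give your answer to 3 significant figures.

Series of exponential components: λ_sys = Σ λ_i
λ_sys = 0.000000850 + 0.00000141 + 0.0000141 + 0.0000107 = 2.7060e-05 /h
MTBF = 1 / λ_sys = 37000 h

37000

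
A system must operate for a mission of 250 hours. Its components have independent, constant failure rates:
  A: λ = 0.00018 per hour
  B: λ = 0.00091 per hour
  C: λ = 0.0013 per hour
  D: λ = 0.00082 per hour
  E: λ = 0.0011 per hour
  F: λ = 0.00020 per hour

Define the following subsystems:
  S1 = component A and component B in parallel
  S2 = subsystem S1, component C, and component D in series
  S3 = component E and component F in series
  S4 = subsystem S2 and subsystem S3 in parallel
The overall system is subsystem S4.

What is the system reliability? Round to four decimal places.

R(A) = exp(−0.00018 × 250) = 0.955997
R(B) = exp(−0.00091 × 250) = 0.796522
R(C) = exp(−0.0013 × 250) = 0.722527
R(D) = exp(−0.00082 × 250) = 0.814647
R(E) = exp(−0.0011 × 250) = 0.759572
R(F) = exp(−0.00020 × 250) = 0.951229
Parallel (A and B): 1 − (1 − 0.955997)(1 − 0.796522) = 0.991046
Series ([0.991046], C, and D): 0.991046 × 0.722527 × 0.814647 = 0.583334
Series (E and F): 0.759572 × 0.951229 = 0.722527
Parallel ([0.583334] and [0.722527]): 1 − (1 − 0.583334)(1 − 0.722527) = 0.8844

0.8844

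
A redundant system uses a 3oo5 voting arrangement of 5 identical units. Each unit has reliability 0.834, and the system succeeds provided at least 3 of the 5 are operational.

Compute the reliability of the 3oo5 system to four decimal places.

0.9649

R = Σ_{i=3}^{5} C(5,i) p^i (1−p)^{5−i} with p = 0.834
C(5,3)·0.834^3·0.166^2 = 0.159851
C(5,4)·0.834^4·0.166^1 = 0.401552
C(5,5)·0.834^5·0.166^0 = 0.403488
Sum = 0.9649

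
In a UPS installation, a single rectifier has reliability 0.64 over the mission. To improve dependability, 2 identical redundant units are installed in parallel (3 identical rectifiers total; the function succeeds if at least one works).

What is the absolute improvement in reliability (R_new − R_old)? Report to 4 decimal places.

R_before = 0.64
R_after = 1 − (1 − 0.64)^3 = 0.9533
ΔR = 0.9533 − 0.64 = 0.3133

0.3133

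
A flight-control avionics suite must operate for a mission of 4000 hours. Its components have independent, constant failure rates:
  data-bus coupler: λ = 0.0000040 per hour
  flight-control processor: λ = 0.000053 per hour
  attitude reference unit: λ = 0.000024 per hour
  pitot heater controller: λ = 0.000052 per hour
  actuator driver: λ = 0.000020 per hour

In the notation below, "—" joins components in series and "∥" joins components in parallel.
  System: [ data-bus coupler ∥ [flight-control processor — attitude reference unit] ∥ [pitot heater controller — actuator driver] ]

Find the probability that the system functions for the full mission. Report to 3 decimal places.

R(data-bus coupler) = exp(−0.0000040 × 4000) = 0.98413
R(flight-control processor) = exp(−0.000053 × 4000) = 0.80896
R(attitude reference unit) = exp(−0.000024 × 4000) = 0.90846
R(pitot heater controller) = exp(−0.000052 × 4000) = 0.81221
R(actuator driver) = exp(−0.000020 × 4000) = 0.92312
Series (flight-control processor and attitude reference unit): 0.80896 × 0.90846 = 0.73491
Series (pitot heater controller and actuator driver): 0.81221 × 0.92312 = 0.74977
Parallel (data-bus coupler, [0.73491], and [0.74977]): 1 − (1 − 0.98413)(1 − 0.73491)(1 − 0.74977) = 0.999

0.999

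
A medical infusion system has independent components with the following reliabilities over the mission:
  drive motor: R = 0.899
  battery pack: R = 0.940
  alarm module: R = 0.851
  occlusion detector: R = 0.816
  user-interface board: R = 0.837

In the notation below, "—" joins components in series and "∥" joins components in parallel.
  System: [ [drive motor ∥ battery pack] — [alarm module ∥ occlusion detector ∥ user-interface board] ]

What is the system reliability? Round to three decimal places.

0.989

Parallel (drive motor and battery pack): 1 − (1 − 0.89900)(1 − 0.94000) = 0.99394
Parallel (alarm module, occlusion detector, and user-interface board): 1 − (1 − 0.85100)(1 − 0.81600)(1 − 0.83700) = 0.99553
Series ([0.99394] and [0.99553]): 0.99394 × 0.99553 = 0.989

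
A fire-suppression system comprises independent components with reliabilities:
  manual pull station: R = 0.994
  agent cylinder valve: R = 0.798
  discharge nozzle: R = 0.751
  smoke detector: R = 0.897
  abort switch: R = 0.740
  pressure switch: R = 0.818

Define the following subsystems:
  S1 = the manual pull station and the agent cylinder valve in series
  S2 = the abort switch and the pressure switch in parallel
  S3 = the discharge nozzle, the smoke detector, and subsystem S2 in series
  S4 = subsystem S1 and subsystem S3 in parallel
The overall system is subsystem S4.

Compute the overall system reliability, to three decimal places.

Series (manual pull station and agent cylinder valve): 0.99400 × 0.79800 = 0.79321
Parallel (abort switch and pressure switch): 1 − (1 − 0.74000)(1 − 0.81800) = 0.95268
Series (discharge nozzle, smoke detector, and [0.95268]): 0.75100 × 0.89700 × 0.95268 = 0.64177
Parallel ([0.79321] and [0.64177]): 1 − (1 − 0.79321)(1 − 0.64177) = 0.926

0.926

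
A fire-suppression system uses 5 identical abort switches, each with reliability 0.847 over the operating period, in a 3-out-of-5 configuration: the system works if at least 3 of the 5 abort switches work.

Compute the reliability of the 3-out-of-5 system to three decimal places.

R = Σ_{i=3}^{5} C(5,i) p^i (1−p)^{5−i} with p = 0.847
C(5,3)·0.847^3·0.153^2 = 0.14224
C(5,4)·0.847^4·0.153^1 = 0.39373
C(5,5)·0.847^5·0.153^0 = 0.43593
Sum = 0.972

0.972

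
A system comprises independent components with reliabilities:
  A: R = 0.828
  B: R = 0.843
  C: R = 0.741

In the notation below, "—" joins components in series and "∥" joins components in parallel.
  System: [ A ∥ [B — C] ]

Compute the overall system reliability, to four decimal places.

0.9354

Series (B and C): 0.843000 × 0.741000 = 0.624663
Parallel (A and [0.624663]): 1 − (1 − 0.828000)(1 − 0.624663) = 0.9354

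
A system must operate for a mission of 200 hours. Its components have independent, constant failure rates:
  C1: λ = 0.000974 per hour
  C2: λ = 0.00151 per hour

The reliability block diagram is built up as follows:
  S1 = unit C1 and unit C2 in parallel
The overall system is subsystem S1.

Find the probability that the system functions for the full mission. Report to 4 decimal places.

0.9539

R(C1) = exp(−0.000974 × 200) = 0.822999
R(C2) = exp(−0.00151 × 200) = 0.739338
Parallel (C1 and C2): 1 − (1 − 0.822999)(1 − 0.739338) = 0.9539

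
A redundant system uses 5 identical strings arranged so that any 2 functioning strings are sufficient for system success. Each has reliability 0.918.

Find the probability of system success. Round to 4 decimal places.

R = Σ_{i=2}^{5} C(5,i) p^i (1−p)^{5−i} with p = 0.918
C(5,2)·0.918^2·0.082^3 = 0.004647
C(5,3)·0.918^3·0.082^2 = 0.052018
C(5,4)·0.918^4·0.082^1 = 0.291175
C(5,5)·0.918^5·0.082^0 = 0.651949
Sum = 0.9998

0.9998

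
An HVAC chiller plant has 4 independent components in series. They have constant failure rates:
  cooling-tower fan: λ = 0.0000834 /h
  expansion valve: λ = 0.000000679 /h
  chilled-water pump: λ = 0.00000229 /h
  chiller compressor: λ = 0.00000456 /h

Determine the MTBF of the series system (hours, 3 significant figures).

Series of exponential components: λ_sys = Σ λ_i
λ_sys = 0.0000834 + 0.000000679 + 0.00000229 + 0.00000456 = 9.0929e-05 /h
MTBF = 1 / λ_sys = 11000 h

11000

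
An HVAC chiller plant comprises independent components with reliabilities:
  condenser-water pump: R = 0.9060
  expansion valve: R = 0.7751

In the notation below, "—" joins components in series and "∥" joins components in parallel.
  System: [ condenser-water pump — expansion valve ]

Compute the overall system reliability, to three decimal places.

0.702

Series (condenser-water pump and expansion valve): 0.90600 × 0.77510 = 0.702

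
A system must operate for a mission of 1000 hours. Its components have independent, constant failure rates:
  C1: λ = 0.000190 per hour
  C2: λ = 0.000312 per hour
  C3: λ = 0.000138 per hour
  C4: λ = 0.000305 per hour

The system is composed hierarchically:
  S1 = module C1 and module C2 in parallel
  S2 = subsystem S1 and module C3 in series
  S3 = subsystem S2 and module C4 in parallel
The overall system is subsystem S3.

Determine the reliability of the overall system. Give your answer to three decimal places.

R(C1) = exp(−0.000190 × 1000) = 0.82696
R(C2) = exp(−0.000312 × 1000) = 0.73198
R(C3) = exp(−0.000138 × 1000) = 0.87110
R(C4) = exp(−0.000305 × 1000) = 0.73712
Parallel (C1 and C2): 1 − (1 − 0.82696)(1 − 0.73198) = 0.95362
Series ([0.95362] and C3): 0.95362 × 0.87110 = 0.83070
Parallel ([0.83070] and C4): 1 − (1 − 0.83070)(1 − 0.73712) = 0.955

0.955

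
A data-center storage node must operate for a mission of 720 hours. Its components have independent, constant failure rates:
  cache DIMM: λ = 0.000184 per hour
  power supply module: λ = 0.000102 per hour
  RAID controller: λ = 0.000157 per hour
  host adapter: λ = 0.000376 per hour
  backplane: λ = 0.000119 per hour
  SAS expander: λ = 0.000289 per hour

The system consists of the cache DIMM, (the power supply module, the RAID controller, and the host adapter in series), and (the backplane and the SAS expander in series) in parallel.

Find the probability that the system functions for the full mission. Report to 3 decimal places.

0.988

R(cache DIMM) = exp(−0.000184 × 720) = 0.87592
R(power supply module) = exp(−0.000102 × 720) = 0.92919
R(RAID controller) = exp(−0.000157 × 720) = 0.89311
R(host adapter) = exp(−0.000376 × 720) = 0.76283
R(backplane) = exp(−0.000119 × 720) = 0.91789
R(SAS expander) = exp(−0.000289 × 720) = 0.81214
Series (power supply module, RAID controller, and host adapter): 0.92919 × 0.89311 × 0.76283 = 0.63305
Series (backplane and SAS expander): 0.91789 × 0.81214 = 0.74546
Parallel (cache DIMM, [0.63305], and [0.74546]): 1 − (1 − 0.87592)(1 − 0.63305)(1 − 0.74546) = 0.988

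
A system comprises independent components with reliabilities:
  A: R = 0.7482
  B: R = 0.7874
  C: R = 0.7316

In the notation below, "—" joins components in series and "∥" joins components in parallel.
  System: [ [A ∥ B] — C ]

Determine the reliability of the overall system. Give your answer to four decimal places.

Parallel (A and B): 1 − (1 − 0.748200)(1 − 0.787400) = 0.946467
Series ([0.946467] and C): 0.946467 × 0.731600 = 0.6924

0.6924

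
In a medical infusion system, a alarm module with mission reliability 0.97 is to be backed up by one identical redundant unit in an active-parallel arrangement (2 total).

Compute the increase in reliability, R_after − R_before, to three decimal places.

R_before = 0.97
R_after = 1 − (1 − 0.97)^2 = 0.999
ΔR = 0.999 − 0.97 = 0.029

0.029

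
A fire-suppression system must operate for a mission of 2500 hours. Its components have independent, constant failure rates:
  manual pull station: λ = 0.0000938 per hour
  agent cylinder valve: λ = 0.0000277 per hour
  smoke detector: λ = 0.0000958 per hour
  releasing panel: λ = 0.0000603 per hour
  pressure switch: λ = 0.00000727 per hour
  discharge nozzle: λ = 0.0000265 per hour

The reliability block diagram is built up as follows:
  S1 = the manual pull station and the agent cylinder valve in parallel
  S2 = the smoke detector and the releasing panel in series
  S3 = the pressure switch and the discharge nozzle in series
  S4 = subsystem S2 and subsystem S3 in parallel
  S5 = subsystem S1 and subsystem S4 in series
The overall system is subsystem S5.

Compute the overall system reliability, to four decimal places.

0.9602

R(manual pull station) = exp(−0.0000938 × 2500) = 0.790966
R(agent cylinder valve) = exp(−0.0000277 × 2500) = 0.933093
R(smoke detector) = exp(−0.0000958 × 2500) = 0.787021
R(releasing panel) = exp(−0.0000603 × 2500) = 0.860063
R(pressure switch) = exp(−0.00000727 × 2500) = 0.981989
R(discharge nozzle) = exp(−0.0000265 × 2500) = 0.935897
Parallel (manual pull station and agent cylinder valve): 1 − (1 − 0.790966)(1 − 0.933093) = 0.986014
Series (smoke detector and releasing panel): 0.787021 × 0.860063 = 0.676888
Series (pressure switch and discharge nozzle): 0.981989 × 0.935897 = 0.919041
Parallel ([0.676888] and [0.919041]): 1 − (1 − 0.676888)(1 − 0.919041) = 0.973841
Series ([0.986014] and [0.973841]): 0.986014 × 0.973841 = 0.9602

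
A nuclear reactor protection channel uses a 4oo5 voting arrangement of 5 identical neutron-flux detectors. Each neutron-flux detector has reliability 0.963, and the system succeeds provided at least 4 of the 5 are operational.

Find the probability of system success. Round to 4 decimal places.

0.9873

R = Σ_{i=4}^{5} C(5,i) p^i (1−p)^{5−i} with p = 0.963
C(5,4)·0.963^4·0.037^1 = 0.159102
C(5,5)·0.963^5·0.037^0 = 0.828193
Sum = 0.9873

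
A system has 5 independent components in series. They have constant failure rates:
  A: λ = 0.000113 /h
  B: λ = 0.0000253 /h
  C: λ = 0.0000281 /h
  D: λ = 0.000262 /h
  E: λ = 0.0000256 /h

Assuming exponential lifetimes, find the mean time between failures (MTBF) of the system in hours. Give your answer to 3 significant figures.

Series of exponential components: λ_sys = Σ λ_i
λ_sys = 0.000113 + 0.0000253 + 0.0000281 + 0.000262 + 0.0000256 = 4.5400e-04 /h
MTBF = 1 / λ_sys = 2200 h

2200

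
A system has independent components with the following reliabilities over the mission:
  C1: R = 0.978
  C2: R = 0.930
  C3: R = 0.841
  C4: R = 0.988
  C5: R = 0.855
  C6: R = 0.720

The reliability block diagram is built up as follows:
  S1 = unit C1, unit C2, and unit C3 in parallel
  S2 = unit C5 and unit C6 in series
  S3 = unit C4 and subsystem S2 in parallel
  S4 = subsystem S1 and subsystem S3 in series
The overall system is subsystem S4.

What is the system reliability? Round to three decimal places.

0.995

Parallel (C1, C2, and C3): 1 − (1 − 0.97800)(1 − 0.93000)(1 − 0.84100) = 0.99976
Series (C5 and C6): 0.85500 × 0.72000 = 0.61560
Parallel (C4 and [0.61560]): 1 − (1 − 0.98800)(1 − 0.61560) = 0.99539
Series ([0.99976] and [0.99539]): 0.99976 × 0.99539 = 0.995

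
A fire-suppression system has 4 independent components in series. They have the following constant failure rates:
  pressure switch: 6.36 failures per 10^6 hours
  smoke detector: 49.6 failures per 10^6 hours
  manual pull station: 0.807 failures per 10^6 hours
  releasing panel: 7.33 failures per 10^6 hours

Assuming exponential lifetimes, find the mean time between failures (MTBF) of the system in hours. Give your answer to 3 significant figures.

Series of exponential components: λ_sys = Σ λ_i
λ_sys = 0.00000636 + 0.0000496 + 0.000000807 + 0.00000733 = 6.4097e-05 /h
MTBF = 1 / λ_sys = 15600 h

15600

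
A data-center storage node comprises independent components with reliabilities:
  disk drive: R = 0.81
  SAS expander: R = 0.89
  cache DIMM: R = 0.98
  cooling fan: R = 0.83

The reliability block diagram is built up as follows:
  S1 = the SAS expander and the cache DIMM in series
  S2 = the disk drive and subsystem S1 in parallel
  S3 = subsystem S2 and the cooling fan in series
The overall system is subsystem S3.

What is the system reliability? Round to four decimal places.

Series (SAS expander and cache DIMM): 0.890000 × 0.980000 = 0.872200
Parallel (disk drive and [0.872200]): 1 − (1 − 0.810000)(1 − 0.872200) = 0.975718
Series ([0.975718] and cooling fan): 0.975718 × 0.830000 = 0.8098

0.8098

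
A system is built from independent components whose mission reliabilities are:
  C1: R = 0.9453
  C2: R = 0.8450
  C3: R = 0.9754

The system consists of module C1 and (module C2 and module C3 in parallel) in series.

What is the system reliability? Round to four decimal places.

Parallel (C2 and C3): 1 − (1 − 0.845000)(1 − 0.975400) = 0.996187
Series (C1 and [0.996187]): 0.945300 × 0.996187 = 0.9417

0.9417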